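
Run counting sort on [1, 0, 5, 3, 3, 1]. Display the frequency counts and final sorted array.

Count array: [1, 2, 0, 2, 0, 1]
(count[i] = number of elements equal to i)
Cumulative count: [1, 3, 3, 5, 5, 6]
Sorted: [0, 1, 1, 3, 3, 5]


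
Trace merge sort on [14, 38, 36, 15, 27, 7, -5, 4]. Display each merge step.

Divide and conquer:
  Merge [14] + [38] -> [14, 38]
  Merge [36] + [15] -> [15, 36]
  Merge [14, 38] + [15, 36] -> [14, 15, 36, 38]
  Merge [27] + [7] -> [7, 27]
  Merge [-5] + [4] -> [-5, 4]
  Merge [7, 27] + [-5, 4] -> [-5, 4, 7, 27]
  Merge [14, 15, 36, 38] + [-5, 4, 7, 27] -> [-5, 4, 7, 14, 15, 27, 36, 38]


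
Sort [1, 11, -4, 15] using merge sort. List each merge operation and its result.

Divide and conquer:
  Merge [1] + [11] -> [1, 11]
  Merge [-4] + [15] -> [-4, 15]
  Merge [1, 11] + [-4, 15] -> [-4, 1, 11, 15]


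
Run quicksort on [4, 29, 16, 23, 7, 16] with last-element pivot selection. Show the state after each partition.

Partition 1: pivot=16 at index 3 -> [4, 16, 7, 16, 29, 23]
Partition 2: pivot=7 at index 1 -> [4, 7, 16, 16, 29, 23]
Partition 3: pivot=23 at index 4 -> [4, 7, 16, 16, 23, 29]


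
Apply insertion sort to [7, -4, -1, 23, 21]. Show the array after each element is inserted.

First element 7 is already 'sorted'
Insert -4: shifted 1 elements -> [-4, 7, -1, 23, 21]
Insert -1: shifted 1 elements -> [-4, -1, 7, 23, 21]
Insert 23: shifted 0 elements -> [-4, -1, 7, 23, 21]
Insert 21: shifted 1 elements -> [-4, -1, 7, 21, 23]


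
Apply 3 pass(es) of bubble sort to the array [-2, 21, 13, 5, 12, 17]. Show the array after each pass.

After pass 1: [-2, 13, 5, 12, 17, 21] (4 swaps)
After pass 2: [-2, 5, 12, 13, 17, 21] (2 swaps)
After pass 3: [-2, 5, 12, 13, 17, 21] (0 swaps)
Total swaps: 6


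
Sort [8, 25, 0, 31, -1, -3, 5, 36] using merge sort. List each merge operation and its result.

Divide and conquer:
  Merge [8] + [25] -> [8, 25]
  Merge [0] + [31] -> [0, 31]
  Merge [8, 25] + [0, 31] -> [0, 8, 25, 31]
  Merge [-1] + [-3] -> [-3, -1]
  Merge [5] + [36] -> [5, 36]
  Merge [-3, -1] + [5, 36] -> [-3, -1, 5, 36]
  Merge [0, 8, 25, 31] + [-3, -1, 5, 36] -> [-3, -1, 0, 5, 8, 25, 31, 36]


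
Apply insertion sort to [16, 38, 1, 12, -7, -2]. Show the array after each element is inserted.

First element 16 is already 'sorted'
Insert 38: shifted 0 elements -> [16, 38, 1, 12, -7, -2]
Insert 1: shifted 2 elements -> [1, 16, 38, 12, -7, -2]
Insert 12: shifted 2 elements -> [1, 12, 16, 38, -7, -2]
Insert -7: shifted 4 elements -> [-7, 1, 12, 16, 38, -2]
Insert -2: shifted 4 elements -> [-7, -2, 1, 12, 16, 38]


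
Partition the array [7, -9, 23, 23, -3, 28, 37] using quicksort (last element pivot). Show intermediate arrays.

Partition 1: pivot=37 at index 6 -> [7, -9, 23, 23, -3, 28, 37]
Partition 2: pivot=28 at index 5 -> [7, -9, 23, 23, -3, 28, 37]
Partition 3: pivot=-3 at index 1 -> [-9, -3, 23, 23, 7, 28, 37]
Partition 4: pivot=7 at index 2 -> [-9, -3, 7, 23, 23, 28, 37]
Partition 5: pivot=23 at index 4 -> [-9, -3, 7, 23, 23, 28, 37]


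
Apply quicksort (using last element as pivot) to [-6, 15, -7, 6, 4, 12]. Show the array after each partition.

Partition 1: pivot=12 at index 4 -> [-6, -7, 6, 4, 12, 15]
Partition 2: pivot=4 at index 2 -> [-6, -7, 4, 6, 12, 15]
Partition 3: pivot=-7 at index 0 -> [-7, -6, 4, 6, 12, 15]


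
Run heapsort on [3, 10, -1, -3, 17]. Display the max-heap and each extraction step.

Build heap: [17, 10, -1, -3, 3]
Extract 17: [10, 3, -1, -3, 17]
Extract 10: [3, -3, -1, 10, 17]
Extract 3: [-1, -3, 3, 10, 17]
Extract -1: [-3, -1, 3, 10, 17]


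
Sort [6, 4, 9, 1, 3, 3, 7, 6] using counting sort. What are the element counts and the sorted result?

Count array: [0, 1, 0, 2, 1, 0, 2, 1, 0, 1]
(count[i] = number of elements equal to i)
Cumulative count: [0, 1, 1, 3, 4, 4, 6, 7, 7, 8]
Sorted: [1, 3, 3, 4, 6, 6, 7, 9]


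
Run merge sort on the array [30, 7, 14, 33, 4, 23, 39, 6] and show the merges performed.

Divide and conquer:
  Merge [30] + [7] -> [7, 30]
  Merge [14] + [33] -> [14, 33]
  Merge [7, 30] + [14, 33] -> [7, 14, 30, 33]
  Merge [4] + [23] -> [4, 23]
  Merge [39] + [6] -> [6, 39]
  Merge [4, 23] + [6, 39] -> [4, 6, 23, 39]
  Merge [7, 14, 30, 33] + [4, 6, 23, 39] -> [4, 6, 7, 14, 23, 30, 33, 39]


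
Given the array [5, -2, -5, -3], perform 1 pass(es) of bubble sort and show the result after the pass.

After pass 1: [-2, -5, -3, 5] (3 swaps)
Total swaps: 3


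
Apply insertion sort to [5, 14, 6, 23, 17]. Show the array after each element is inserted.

First element 5 is already 'sorted'
Insert 14: shifted 0 elements -> [5, 14, 6, 23, 17]
Insert 6: shifted 1 elements -> [5, 6, 14, 23, 17]
Insert 23: shifted 0 elements -> [5, 6, 14, 23, 17]
Insert 17: shifted 1 elements -> [5, 6, 14, 17, 23]


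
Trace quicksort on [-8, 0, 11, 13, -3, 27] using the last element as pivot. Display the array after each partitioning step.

Partition 1: pivot=27 at index 5 -> [-8, 0, 11, 13, -3, 27]
Partition 2: pivot=-3 at index 1 -> [-8, -3, 11, 13, 0, 27]
Partition 3: pivot=0 at index 2 -> [-8, -3, 0, 13, 11, 27]
Partition 4: pivot=11 at index 3 -> [-8, -3, 0, 11, 13, 27]


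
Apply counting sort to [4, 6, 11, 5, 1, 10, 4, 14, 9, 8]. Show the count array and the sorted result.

Count array: [0, 1, 0, 0, 2, 1, 1, 0, 1, 1, 1, 1, 0, 0, 1]
(count[i] = number of elements equal to i)
Cumulative count: [0, 1, 1, 1, 3, 4, 5, 5, 6, 7, 8, 9, 9, 9, 10]
Sorted: [1, 4, 4, 5, 6, 8, 9, 10, 11, 14]


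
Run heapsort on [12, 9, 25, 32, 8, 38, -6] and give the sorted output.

Build heap: [38, 32, 25, 9, 8, 12, -6]
Extract 38: [32, 9, 25, -6, 8, 12, 38]
Extract 32: [25, 9, 12, -6, 8, 32, 38]
Extract 25: [12, 9, 8, -6, 25, 32, 38]
Extract 12: [9, -6, 8, 12, 25, 32, 38]
Extract 9: [8, -6, 9, 12, 25, 32, 38]
Extract 8: [-6, 8, 9, 12, 25, 32, 38]


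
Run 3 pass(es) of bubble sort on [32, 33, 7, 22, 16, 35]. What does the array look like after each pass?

After pass 1: [32, 7, 22, 16, 33, 35] (3 swaps)
After pass 2: [7, 22, 16, 32, 33, 35] (3 swaps)
After pass 3: [7, 16, 22, 32, 33, 35] (1 swaps)
Total swaps: 7


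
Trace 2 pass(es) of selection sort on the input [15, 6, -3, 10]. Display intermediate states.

Pass 1: Select minimum -3 at index 2, swap -> [-3, 6, 15, 10]
Pass 2: Select minimum 6 at index 1, swap -> [-3, 6, 15, 10]


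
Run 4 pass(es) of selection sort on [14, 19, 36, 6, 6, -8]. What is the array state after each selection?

Pass 1: Select minimum -8 at index 5, swap -> [-8, 19, 36, 6, 6, 14]
Pass 2: Select minimum 6 at index 3, swap -> [-8, 6, 36, 19, 6, 14]
Pass 3: Select minimum 6 at index 4, swap -> [-8, 6, 6, 19, 36, 14]
Pass 4: Select minimum 14 at index 5, swap -> [-8, 6, 6, 14, 36, 19]


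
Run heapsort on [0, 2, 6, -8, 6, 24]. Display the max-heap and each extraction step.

Build heap: [24, 6, 6, -8, 2, 0]
Extract 24: [6, 2, 6, -8, 0, 24]
Extract 6: [6, 2, 0, -8, 6, 24]
Extract 6: [2, -8, 0, 6, 6, 24]
Extract 2: [0, -8, 2, 6, 6, 24]
Extract 0: [-8, 0, 2, 6, 6, 24]


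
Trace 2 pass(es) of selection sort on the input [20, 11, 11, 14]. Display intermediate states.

Pass 1: Select minimum 11 at index 1, swap -> [11, 20, 11, 14]
Pass 2: Select minimum 11 at index 2, swap -> [11, 11, 20, 14]


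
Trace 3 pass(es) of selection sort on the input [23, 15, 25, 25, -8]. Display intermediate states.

Pass 1: Select minimum -8 at index 4, swap -> [-8, 15, 25, 25, 23]
Pass 2: Select minimum 15 at index 1, swap -> [-8, 15, 25, 25, 23]
Pass 3: Select minimum 23 at index 4, swap -> [-8, 15, 23, 25, 25]


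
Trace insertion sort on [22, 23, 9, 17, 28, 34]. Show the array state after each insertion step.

First element 22 is already 'sorted'
Insert 23: shifted 0 elements -> [22, 23, 9, 17, 28, 34]
Insert 9: shifted 2 elements -> [9, 22, 23, 17, 28, 34]
Insert 17: shifted 2 elements -> [9, 17, 22, 23, 28, 34]
Insert 28: shifted 0 elements -> [9, 17, 22, 23, 28, 34]
Insert 34: shifted 0 elements -> [9, 17, 22, 23, 28, 34]


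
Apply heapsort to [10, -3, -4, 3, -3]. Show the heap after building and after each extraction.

Build heap: [10, 3, -4, -3, -3]
Extract 10: [3, -3, -4, -3, 10]
Extract 3: [-3, -3, -4, 3, 10]
Extract -3: [-3, -4, -3, 3, 10]
Extract -3: [-4, -3, -3, 3, 10]


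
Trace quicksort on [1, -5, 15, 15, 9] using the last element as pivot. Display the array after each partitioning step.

Partition 1: pivot=9 at index 2 -> [1, -5, 9, 15, 15]
Partition 2: pivot=-5 at index 0 -> [-5, 1, 9, 15, 15]
Partition 3: pivot=15 at index 4 -> [-5, 1, 9, 15, 15]


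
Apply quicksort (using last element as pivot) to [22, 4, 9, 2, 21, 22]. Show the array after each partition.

Partition 1: pivot=22 at index 5 -> [22, 4, 9, 2, 21, 22]
Partition 2: pivot=21 at index 3 -> [4, 9, 2, 21, 22, 22]
Partition 3: pivot=2 at index 0 -> [2, 9, 4, 21, 22, 22]
Partition 4: pivot=4 at index 1 -> [2, 4, 9, 21, 22, 22]


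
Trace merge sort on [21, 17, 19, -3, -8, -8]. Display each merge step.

Divide and conquer:
  Merge [17] + [19] -> [17, 19]
  Merge [21] + [17, 19] -> [17, 19, 21]
  Merge [-8] + [-8] -> [-8, -8]
  Merge [-3] + [-8, -8] -> [-8, -8, -3]
  Merge [17, 19, 21] + [-8, -8, -3] -> [-8, -8, -3, 17, 19, 21]


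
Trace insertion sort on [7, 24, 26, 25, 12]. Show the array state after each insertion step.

First element 7 is already 'sorted'
Insert 24: shifted 0 elements -> [7, 24, 26, 25, 12]
Insert 26: shifted 0 elements -> [7, 24, 26, 25, 12]
Insert 25: shifted 1 elements -> [7, 24, 25, 26, 12]
Insert 12: shifted 3 elements -> [7, 12, 24, 25, 26]


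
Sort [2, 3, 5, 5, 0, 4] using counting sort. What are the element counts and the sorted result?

Count array: [1, 0, 1, 1, 1, 2]
(count[i] = number of elements equal to i)
Cumulative count: [1, 1, 2, 3, 4, 6]
Sorted: [0, 2, 3, 4, 5, 5]


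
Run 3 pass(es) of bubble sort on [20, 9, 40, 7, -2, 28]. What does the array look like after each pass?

After pass 1: [9, 20, 7, -2, 28, 40] (4 swaps)
After pass 2: [9, 7, -2, 20, 28, 40] (2 swaps)
After pass 3: [7, -2, 9, 20, 28, 40] (2 swaps)
Total swaps: 8


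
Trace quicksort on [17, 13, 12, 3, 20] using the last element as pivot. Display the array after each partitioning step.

Partition 1: pivot=20 at index 4 -> [17, 13, 12, 3, 20]
Partition 2: pivot=3 at index 0 -> [3, 13, 12, 17, 20]
Partition 3: pivot=17 at index 3 -> [3, 13, 12, 17, 20]
Partition 4: pivot=12 at index 1 -> [3, 12, 13, 17, 20]


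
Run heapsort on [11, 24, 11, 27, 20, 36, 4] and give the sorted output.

Build heap: [36, 27, 11, 24, 20, 11, 4]
Extract 36: [27, 24, 11, 4, 20, 11, 36]
Extract 27: [24, 20, 11, 4, 11, 27, 36]
Extract 24: [20, 11, 11, 4, 24, 27, 36]
Extract 20: [11, 4, 11, 20, 24, 27, 36]
Extract 11: [11, 4, 11, 20, 24, 27, 36]
Extract 11: [4, 11, 11, 20, 24, 27, 36]


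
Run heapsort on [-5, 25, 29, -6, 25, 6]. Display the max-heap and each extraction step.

Build heap: [29, 25, 6, -6, 25, -5]
Extract 29: [25, 25, 6, -6, -5, 29]
Extract 25: [25, -5, 6, -6, 25, 29]
Extract 25: [6, -5, -6, 25, 25, 29]
Extract 6: [-5, -6, 6, 25, 25, 29]
Extract -5: [-6, -5, 6, 25, 25, 29]


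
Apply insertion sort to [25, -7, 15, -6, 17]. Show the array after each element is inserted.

First element 25 is already 'sorted'
Insert -7: shifted 1 elements -> [-7, 25, 15, -6, 17]
Insert 15: shifted 1 elements -> [-7, 15, 25, -6, 17]
Insert -6: shifted 2 elements -> [-7, -6, 15, 25, 17]
Insert 17: shifted 1 elements -> [-7, -6, 15, 17, 25]


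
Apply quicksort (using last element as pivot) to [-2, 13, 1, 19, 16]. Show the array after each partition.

Partition 1: pivot=16 at index 3 -> [-2, 13, 1, 16, 19]
Partition 2: pivot=1 at index 1 -> [-2, 1, 13, 16, 19]


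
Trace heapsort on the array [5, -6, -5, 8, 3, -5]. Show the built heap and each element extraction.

Build heap: [8, 5, -5, -6, 3, -5]
Extract 8: [5, 3, -5, -6, -5, 8]
Extract 5: [3, -5, -5, -6, 5, 8]
Extract 3: [-5, -6, -5, 3, 5, 8]
Extract -5: [-5, -6, -5, 3, 5, 8]
Extract -5: [-6, -5, -5, 3, 5, 8]


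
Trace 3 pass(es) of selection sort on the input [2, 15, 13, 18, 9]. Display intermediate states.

Pass 1: Select minimum 2 at index 0, swap -> [2, 15, 13, 18, 9]
Pass 2: Select minimum 9 at index 4, swap -> [2, 9, 13, 18, 15]
Pass 3: Select minimum 13 at index 2, swap -> [2, 9, 13, 18, 15]


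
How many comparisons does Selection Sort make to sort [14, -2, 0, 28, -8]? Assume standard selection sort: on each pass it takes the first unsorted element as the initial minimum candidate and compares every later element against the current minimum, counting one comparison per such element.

Pass 1: scan indices 1..4 for the minimum = 4 comparison(s); min is -8, place at index 0 -> [-8, -2, 0, 28, 14]
Pass 2: scan indices 2..4 for the minimum = 3 comparison(s); min is -2, place at index 1 -> [-8, -2, 0, 28, 14]
Pass 3: scan indices 3..4 for the minimum = 2 comparison(s); min is 0, place at index 2 -> [-8, -2, 0, 28, 14]
Pass 4: scan indices 4..4 for the minimum = 1 comparison(s); min is 14, place at index 3 -> [-8, -2, 0, 14, 28]
Selection sort always scans the whole unsorted suffix, so the count is (n-1) + (n-2) + ... + 1 = n(n-1)/2 = 5*4/2 = 10 regardless of the input order.
Total comparisons: 4 + 3 + 2 + 1 = 10


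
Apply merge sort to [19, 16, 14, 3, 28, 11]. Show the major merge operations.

Divide and conquer:
  Merge [16] + [14] -> [14, 16]
  Merge [19] + [14, 16] -> [14, 16, 19]
  Merge [28] + [11] -> [11, 28]
  Merge [3] + [11, 28] -> [3, 11, 28]
  Merge [14, 16, 19] + [3, 11, 28] -> [3, 11, 14, 16, 19, 28]


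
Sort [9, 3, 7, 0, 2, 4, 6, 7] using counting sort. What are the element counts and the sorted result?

Count array: [1, 0, 1, 1, 1, 0, 1, 2, 0, 1]
(count[i] = number of elements equal to i)
Cumulative count: [1, 1, 2, 3, 4, 4, 5, 7, 7, 8]
Sorted: [0, 2, 3, 4, 6, 7, 7, 9]


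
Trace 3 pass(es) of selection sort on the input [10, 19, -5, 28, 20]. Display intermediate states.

Pass 1: Select minimum -5 at index 2, swap -> [-5, 19, 10, 28, 20]
Pass 2: Select minimum 10 at index 2, swap -> [-5, 10, 19, 28, 20]
Pass 3: Select minimum 19 at index 2, swap -> [-5, 10, 19, 28, 20]


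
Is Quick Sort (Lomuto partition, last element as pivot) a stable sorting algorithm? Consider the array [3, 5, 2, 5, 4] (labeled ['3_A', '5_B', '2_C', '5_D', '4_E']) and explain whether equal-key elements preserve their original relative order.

Trace Quick Sort on the labeled array (the key is the number; the letter only tracks identity):
  Partition indices 0..4 around pivot 4_E -> [3_A, 2_C, 4_E, 5_D, 5_B]
  Partition indices 0..1 around pivot 2_C -> [2_C, 3_A, 4_E, 5_D, 5_B]
  Partition indices 3..4 around pivot 5_B -> [2_C, 3_A, 4_E, 5_D, 5_B]
Final order: [2_C, 3_A, 4_E, 5_D, 5_B]
Equal keys:
  value 5: originally 5_B, 5_D; after sorting 5_D, 5_B -> order changed
Equal keys were reordered, so Quick Sort is not stable: partition swaps elements across long distances and can reorder equal keys. (One such input is enough; an unstable sort may happen to preserve order on other inputs, but it gives no guarantee.)
Answer: Not stable


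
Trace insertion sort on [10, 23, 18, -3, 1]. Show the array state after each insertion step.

First element 10 is already 'sorted'
Insert 23: shifted 0 elements -> [10, 23, 18, -3, 1]
Insert 18: shifted 1 elements -> [10, 18, 23, -3, 1]
Insert -3: shifted 3 elements -> [-3, 10, 18, 23, 1]
Insert 1: shifted 3 elements -> [-3, 1, 10, 18, 23]


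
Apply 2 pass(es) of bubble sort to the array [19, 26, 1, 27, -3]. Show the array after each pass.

After pass 1: [19, 1, 26, -3, 27] (2 swaps)
After pass 2: [1, 19, -3, 26, 27] (2 swaps)
Total swaps: 4


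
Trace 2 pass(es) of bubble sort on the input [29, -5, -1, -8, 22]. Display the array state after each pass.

After pass 1: [-5, -1, -8, 22, 29] (4 swaps)
After pass 2: [-5, -8, -1, 22, 29] (1 swaps)
Total swaps: 5


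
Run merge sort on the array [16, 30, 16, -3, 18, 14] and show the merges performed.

Divide and conquer:
  Merge [30] + [16] -> [16, 30]
  Merge [16] + [16, 30] -> [16, 16, 30]
  Merge [18] + [14] -> [14, 18]
  Merge [-3] + [14, 18] -> [-3, 14, 18]
  Merge [16, 16, 30] + [-3, 14, 18] -> [-3, 14, 16, 16, 18, 30]


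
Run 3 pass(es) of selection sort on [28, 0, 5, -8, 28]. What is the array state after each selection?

Pass 1: Select minimum -8 at index 3, swap -> [-8, 0, 5, 28, 28]
Pass 2: Select minimum 0 at index 1, swap -> [-8, 0, 5, 28, 28]
Pass 3: Select minimum 5 at index 2, swap -> [-8, 0, 5, 28, 28]


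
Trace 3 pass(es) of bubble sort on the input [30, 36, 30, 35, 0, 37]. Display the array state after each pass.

After pass 1: [30, 30, 35, 0, 36, 37] (3 swaps)
After pass 2: [30, 30, 0, 35, 36, 37] (1 swaps)
After pass 3: [30, 0, 30, 35, 36, 37] (1 swaps)
Total swaps: 5


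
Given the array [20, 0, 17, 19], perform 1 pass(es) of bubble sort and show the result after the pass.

After pass 1: [0, 17, 19, 20] (3 swaps)
Total swaps: 3


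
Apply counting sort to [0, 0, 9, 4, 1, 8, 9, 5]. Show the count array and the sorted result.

Count array: [2, 1, 0, 0, 1, 1, 0, 0, 1, 2]
(count[i] = number of elements equal to i)
Cumulative count: [2, 3, 3, 3, 4, 5, 5, 5, 6, 8]
Sorted: [0, 0, 1, 4, 5, 8, 9, 9]


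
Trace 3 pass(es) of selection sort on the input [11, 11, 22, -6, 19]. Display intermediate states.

Pass 1: Select minimum -6 at index 3, swap -> [-6, 11, 22, 11, 19]
Pass 2: Select minimum 11 at index 1, swap -> [-6, 11, 22, 11, 19]
Pass 3: Select minimum 11 at index 3, swap -> [-6, 11, 11, 22, 19]


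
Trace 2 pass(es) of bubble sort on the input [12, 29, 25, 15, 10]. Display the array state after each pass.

After pass 1: [12, 25, 15, 10, 29] (3 swaps)
After pass 2: [12, 15, 10, 25, 29] (2 swaps)
Total swaps: 5


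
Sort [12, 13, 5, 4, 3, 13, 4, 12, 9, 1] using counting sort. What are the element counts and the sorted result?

Count array: [0, 1, 0, 1, 2, 1, 0, 0, 0, 1, 0, 0, 2, 2]
(count[i] = number of elements equal to i)
Cumulative count: [0, 1, 1, 2, 4, 5, 5, 5, 5, 6, 6, 6, 8, 10]
Sorted: [1, 3, 4, 4, 5, 9, 12, 12, 13, 13]


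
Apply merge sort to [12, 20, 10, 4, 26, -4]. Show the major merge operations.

Divide and conquer:
  Merge [20] + [10] -> [10, 20]
  Merge [12] + [10, 20] -> [10, 12, 20]
  Merge [26] + [-4] -> [-4, 26]
  Merge [4] + [-4, 26] -> [-4, 4, 26]
  Merge [10, 12, 20] + [-4, 4, 26] -> [-4, 4, 10, 12, 20, 26]


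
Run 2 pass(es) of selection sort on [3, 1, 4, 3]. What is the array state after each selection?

Pass 1: Select minimum 1 at index 1, swap -> [1, 3, 4, 3]
Pass 2: Select minimum 3 at index 1, swap -> [1, 3, 4, 3]


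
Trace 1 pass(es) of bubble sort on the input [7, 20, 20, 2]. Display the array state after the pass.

After pass 1: [7, 20, 2, 20] (1 swaps)
Total swaps: 1


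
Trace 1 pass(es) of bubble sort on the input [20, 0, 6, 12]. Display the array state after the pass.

After pass 1: [0, 6, 12, 20] (3 swaps)
Total swaps: 3


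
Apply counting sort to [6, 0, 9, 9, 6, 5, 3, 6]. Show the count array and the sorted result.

Count array: [1, 0, 0, 1, 0, 1, 3, 0, 0, 2]
(count[i] = number of elements equal to i)
Cumulative count: [1, 1, 1, 2, 2, 3, 6, 6, 6, 8]
Sorted: [0, 3, 5, 6, 6, 6, 9, 9]


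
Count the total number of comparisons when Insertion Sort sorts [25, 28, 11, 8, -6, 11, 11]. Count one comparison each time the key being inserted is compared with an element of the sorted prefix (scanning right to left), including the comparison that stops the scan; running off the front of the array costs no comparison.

Insert 28: 25 <= 28 (stop) = 1 comparison(s) -> [25, 28, 11, 8, -6, 11, 11]
Insert 11: 28 > 11 (shift), 25 > 11 (shift), reached front = 2 comparison(s) -> [11, 25, 28, 8, -6, 11, 11]
Insert 8: 28 > 8 (shift), 25 > 8 (shift), 11 > 8 (shift), reached front = 3 comparison(s) -> [8, 11, 25, 28, -6, 11, 11]
Insert -6: 28 > -6 (shift), 25 > -6 (shift), 11 > -6 (shift), 8 > -6 (shift), reached front = 4 comparison(s) -> [-6, 8, 11, 25, 28, 11, 11]
Insert 11: 28 > 11 (shift), 25 > 11 (shift), 11 <= 11 (stop) = 3 comparison(s) -> [-6, 8, 11, 11, 25, 28, 11]
Insert 11: 28 > 11 (shift), 25 > 11 (shift), 11 <= 11 (stop) = 3 comparison(s) -> [-6, 8, 11, 11, 11, 25, 28]
Total comparisons: 1 + 2 + 3 + 4 + 3 + 3 = 16


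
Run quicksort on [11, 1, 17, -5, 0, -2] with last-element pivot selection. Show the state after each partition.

Partition 1: pivot=-2 at index 1 -> [-5, -2, 17, 11, 0, 1]
Partition 2: pivot=1 at index 3 -> [-5, -2, 0, 1, 17, 11]
Partition 3: pivot=11 at index 4 -> [-5, -2, 0, 1, 11, 17]


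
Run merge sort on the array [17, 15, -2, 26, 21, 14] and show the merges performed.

Divide and conquer:
  Merge [15] + [-2] -> [-2, 15]
  Merge [17] + [-2, 15] -> [-2, 15, 17]
  Merge [21] + [14] -> [14, 21]
  Merge [26] + [14, 21] -> [14, 21, 26]
  Merge [-2, 15, 17] + [14, 21, 26] -> [-2, 14, 15, 17, 21, 26]


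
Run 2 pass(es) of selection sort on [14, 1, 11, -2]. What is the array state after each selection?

Pass 1: Select minimum -2 at index 3, swap -> [-2, 1, 11, 14]
Pass 2: Select minimum 1 at index 1, swap -> [-2, 1, 11, 14]


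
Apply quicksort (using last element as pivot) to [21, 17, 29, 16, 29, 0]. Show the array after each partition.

Partition 1: pivot=0 at index 0 -> [0, 17, 29, 16, 29, 21]
Partition 2: pivot=21 at index 3 -> [0, 17, 16, 21, 29, 29]
Partition 3: pivot=16 at index 1 -> [0, 16, 17, 21, 29, 29]
Partition 4: pivot=29 at index 5 -> [0, 16, 17, 21, 29, 29]


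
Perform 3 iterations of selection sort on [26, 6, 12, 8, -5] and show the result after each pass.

Pass 1: Select minimum -5 at index 4, swap -> [-5, 6, 12, 8, 26]
Pass 2: Select minimum 6 at index 1, swap -> [-5, 6, 12, 8, 26]
Pass 3: Select minimum 8 at index 3, swap -> [-5, 6, 8, 12, 26]


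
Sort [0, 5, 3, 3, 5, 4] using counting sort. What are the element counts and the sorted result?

Count array: [1, 0, 0, 2, 1, 2]
(count[i] = number of elements equal to i)
Cumulative count: [1, 1, 1, 3, 4, 6]
Sorted: [0, 3, 3, 4, 5, 5]


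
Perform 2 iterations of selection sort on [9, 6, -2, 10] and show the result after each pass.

Pass 1: Select minimum -2 at index 2, swap -> [-2, 6, 9, 10]
Pass 2: Select minimum 6 at index 1, swap -> [-2, 6, 9, 10]


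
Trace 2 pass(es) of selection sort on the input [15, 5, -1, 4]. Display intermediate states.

Pass 1: Select minimum -1 at index 2, swap -> [-1, 5, 15, 4]
Pass 2: Select minimum 4 at index 3, swap -> [-1, 4, 15, 5]


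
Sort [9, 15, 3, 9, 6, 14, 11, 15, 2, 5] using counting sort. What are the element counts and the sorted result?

Count array: [0, 0, 1, 1, 0, 1, 1, 0, 0, 2, 0, 1, 0, 0, 1, 2]
(count[i] = number of elements equal to i)
Cumulative count: [0, 0, 1, 2, 2, 3, 4, 4, 4, 6, 6, 7, 7, 7, 8, 10]
Sorted: [2, 3, 5, 6, 9, 9, 11, 14, 15, 15]


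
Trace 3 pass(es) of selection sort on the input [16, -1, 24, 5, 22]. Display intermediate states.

Pass 1: Select minimum -1 at index 1, swap -> [-1, 16, 24, 5, 22]
Pass 2: Select minimum 5 at index 3, swap -> [-1, 5, 24, 16, 22]
Pass 3: Select minimum 16 at index 3, swap -> [-1, 5, 16, 24, 22]


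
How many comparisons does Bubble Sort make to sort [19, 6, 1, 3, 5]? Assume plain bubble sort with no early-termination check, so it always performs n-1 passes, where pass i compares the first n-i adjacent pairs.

Pass 1: compare adjacent pairs (0,1)..(3,4) = 4 comparison(s), 4 swap(s) -> [6, 1, 3, 5, 19]
Pass 2: compare adjacent pairs (0,1)..(2,3) = 3 comparison(s), 3 swap(s) -> [1, 3, 5, 6, 19]
Pass 3: compare adjacent pairs (0,1)..(1,2) = 2 comparison(s), 0 swap(s) -> [1, 3, 5, 6, 19]
Pass 4: compare adjacent pairs (0,1)..(0,1) = 1 comparison(s), 0 swap(s) -> [1, 3, 5, 6, 19]
Total comparisons: 4 + 3 + 2 + 1 = 10


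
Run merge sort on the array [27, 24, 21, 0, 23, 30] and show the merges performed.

Divide and conquer:
  Merge [24] + [21] -> [21, 24]
  Merge [27] + [21, 24] -> [21, 24, 27]
  Merge [23] + [30] -> [23, 30]
  Merge [0] + [23, 30] -> [0, 23, 30]
  Merge [21, 24, 27] + [0, 23, 30] -> [0, 21, 23, 24, 27, 30]


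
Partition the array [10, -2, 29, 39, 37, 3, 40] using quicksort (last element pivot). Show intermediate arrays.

Partition 1: pivot=40 at index 6 -> [10, -2, 29, 39, 37, 3, 40]
Partition 2: pivot=3 at index 1 -> [-2, 3, 29, 39, 37, 10, 40]
Partition 3: pivot=10 at index 2 -> [-2, 3, 10, 39, 37, 29, 40]
Partition 4: pivot=29 at index 3 -> [-2, 3, 10, 29, 37, 39, 40]
Partition 5: pivot=39 at index 5 -> [-2, 3, 10, 29, 37, 39, 40]


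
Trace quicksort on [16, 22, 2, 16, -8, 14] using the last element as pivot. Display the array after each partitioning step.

Partition 1: pivot=14 at index 2 -> [2, -8, 14, 16, 22, 16]
Partition 2: pivot=-8 at index 0 -> [-8, 2, 14, 16, 22, 16]
Partition 3: pivot=16 at index 4 -> [-8, 2, 14, 16, 16, 22]


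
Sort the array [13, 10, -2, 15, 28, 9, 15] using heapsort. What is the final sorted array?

Build heap: [28, 15, 15, 13, 10, 9, -2]
Extract 28: [15, 13, 15, -2, 10, 9, 28]
Extract 15: [15, 13, 9, -2, 10, 15, 28]
Extract 15: [13, 10, 9, -2, 15, 15, 28]
Extract 13: [10, -2, 9, 13, 15, 15, 28]
Extract 10: [9, -2, 10, 13, 15, 15, 28]
Extract 9: [-2, 9, 10, 13, 15, 15, 28]


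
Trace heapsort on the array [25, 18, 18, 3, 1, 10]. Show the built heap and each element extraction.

Build heap: [25, 18, 18, 3, 1, 10]
Extract 25: [18, 10, 18, 3, 1, 25]
Extract 18: [18, 10, 1, 3, 18, 25]
Extract 18: [10, 3, 1, 18, 18, 25]
Extract 10: [3, 1, 10, 18, 18, 25]
Extract 3: [1, 3, 10, 18, 18, 25]


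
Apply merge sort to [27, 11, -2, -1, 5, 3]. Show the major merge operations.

Divide and conquer:
  Merge [11] + [-2] -> [-2, 11]
  Merge [27] + [-2, 11] -> [-2, 11, 27]
  Merge [5] + [3] -> [3, 5]
  Merge [-1] + [3, 5] -> [-1, 3, 5]
  Merge [-2, 11, 27] + [-1, 3, 5] -> [-2, -1, 3, 5, 11, 27]


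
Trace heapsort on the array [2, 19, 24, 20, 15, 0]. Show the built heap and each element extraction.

Build heap: [24, 20, 2, 19, 15, 0]
Extract 24: [20, 19, 2, 0, 15, 24]
Extract 20: [19, 15, 2, 0, 20, 24]
Extract 19: [15, 0, 2, 19, 20, 24]
Extract 15: [2, 0, 15, 19, 20, 24]
Extract 2: [0, 2, 15, 19, 20, 24]


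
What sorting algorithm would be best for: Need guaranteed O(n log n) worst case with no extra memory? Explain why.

Best choice: Heapsort
Reason: Heapsort is O(n log n) worst case and sorts in-place; quicksort can degrade to O(n^2)


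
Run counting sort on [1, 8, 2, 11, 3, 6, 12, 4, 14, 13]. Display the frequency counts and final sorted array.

Count array: [0, 1, 1, 1, 1, 0, 1, 0, 1, 0, 0, 1, 1, 1, 1]
(count[i] = number of elements equal to i)
Cumulative count: [0, 1, 2, 3, 4, 4, 5, 5, 6, 6, 6, 7, 8, 9, 10]
Sorted: [1, 2, 3, 4, 6, 8, 11, 12, 13, 14]


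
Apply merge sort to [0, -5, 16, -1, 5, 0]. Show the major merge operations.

Divide and conquer:
  Merge [-5] + [16] -> [-5, 16]
  Merge [0] + [-5, 16] -> [-5, 0, 16]
  Merge [5] + [0] -> [0, 5]
  Merge [-1] + [0, 5] -> [-1, 0, 5]
  Merge [-5, 0, 16] + [-1, 0, 5] -> [-5, -1, 0, 0, 5, 16]


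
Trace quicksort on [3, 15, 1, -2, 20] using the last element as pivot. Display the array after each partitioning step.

Partition 1: pivot=20 at index 4 -> [3, 15, 1, -2, 20]
Partition 2: pivot=-2 at index 0 -> [-2, 15, 1, 3, 20]
Partition 3: pivot=3 at index 2 -> [-2, 1, 3, 15, 20]


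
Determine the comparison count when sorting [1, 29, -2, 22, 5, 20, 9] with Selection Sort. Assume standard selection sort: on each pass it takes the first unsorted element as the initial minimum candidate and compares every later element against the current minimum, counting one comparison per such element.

Pass 1: scan indices 1..6 for the minimum = 6 comparison(s); min is -2, place at index 0 -> [-2, 29, 1, 22, 5, 20, 9]
Pass 2: scan indices 2..6 for the minimum = 5 comparison(s); min is 1, place at index 1 -> [-2, 1, 29, 22, 5, 20, 9]
Pass 3: scan indices 3..6 for the minimum = 4 comparison(s); min is 5, place at index 2 -> [-2, 1, 5, 22, 29, 20, 9]
Pass 4: scan indices 4..6 for the minimum = 3 comparison(s); min is 9, place at index 3 -> [-2, 1, 5, 9, 29, 20, 22]
Pass 5: scan indices 5..6 for the minimum = 2 comparison(s); min is 20, place at index 4 -> [-2, 1, 5, 9, 20, 29, 22]
Pass 6: scan indices 6..6 for the minimum = 1 comparison(s); min is 22, place at index 5 -> [-2, 1, 5, 9, 20, 22, 29]
Selection sort always scans the whole unsorted suffix, so the count is (n-1) + (n-2) + ... + 1 = n(n-1)/2 = 7*6/2 = 21 regardless of the input order.
Total comparisons: 6 + 5 + 4 + 3 + 2 + 1 = 21


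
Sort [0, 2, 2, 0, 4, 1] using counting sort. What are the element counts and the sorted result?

Count array: [2, 1, 2, 0, 1]
(count[i] = number of elements equal to i)
Cumulative count: [2, 3, 5, 5, 6]
Sorted: [0, 0, 1, 2, 2, 4]


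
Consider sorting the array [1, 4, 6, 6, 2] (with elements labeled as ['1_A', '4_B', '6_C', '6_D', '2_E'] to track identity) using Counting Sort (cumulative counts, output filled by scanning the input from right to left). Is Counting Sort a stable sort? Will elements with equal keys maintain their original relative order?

Trace Counting Sort on the labeled array (the key is the number; the letter only tracks identity):
  Counts for values 0..6: [0, 1, 1, 0, 1, 0, 2]
  Cumulative counts: [0, 1, 2, 2, 3, 3, 5]
  Scan right to left: place 2_E at output index 1
  Scan right to left: place 6_D at output index 4
  Scan right to left: place 6_C at output index 3
  Scan right to left: place 4_B at output index 2
  Scan right to left: place 1_A at output index 0
  Output: [1_A, 2_E, 4_B, 6_C, 6_D]
Equal keys:
  value 6: originally 6_C, 6_D; after sorting 6_C, 6_D -> order preserved
All equal keys kept their original relative order. Counting Sort is stable: scanning the input right to left with decreasing cumulative counts places later duplicates at later output positions.
Answer: Stable


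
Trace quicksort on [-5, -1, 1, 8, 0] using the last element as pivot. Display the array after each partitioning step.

Partition 1: pivot=0 at index 2 -> [-5, -1, 0, 8, 1]
Partition 2: pivot=-1 at index 1 -> [-5, -1, 0, 8, 1]
Partition 3: pivot=1 at index 3 -> [-5, -1, 0, 1, 8]


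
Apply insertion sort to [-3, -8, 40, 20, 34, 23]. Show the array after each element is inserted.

First element -3 is already 'sorted'
Insert -8: shifted 1 elements -> [-8, -3, 40, 20, 34, 23]
Insert 40: shifted 0 elements -> [-8, -3, 40, 20, 34, 23]
Insert 20: shifted 1 elements -> [-8, -3, 20, 40, 34, 23]
Insert 34: shifted 1 elements -> [-8, -3, 20, 34, 40, 23]
Insert 23: shifted 2 elements -> [-8, -3, 20, 23, 34, 40]


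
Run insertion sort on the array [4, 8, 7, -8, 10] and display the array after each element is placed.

First element 4 is already 'sorted'
Insert 8: shifted 0 elements -> [4, 8, 7, -8, 10]
Insert 7: shifted 1 elements -> [4, 7, 8, -8, 10]
Insert -8: shifted 3 elements -> [-8, 4, 7, 8, 10]
Insert 10: shifted 0 elements -> [-8, 4, 7, 8, 10]


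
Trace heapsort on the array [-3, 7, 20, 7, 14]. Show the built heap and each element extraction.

Build heap: [20, 14, -3, 7, 7]
Extract 20: [14, 7, -3, 7, 20]
Extract 14: [7, 7, -3, 14, 20]
Extract 7: [7, -3, 7, 14, 20]
Extract 7: [-3, 7, 7, 14, 20]


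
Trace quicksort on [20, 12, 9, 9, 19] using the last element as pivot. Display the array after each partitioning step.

Partition 1: pivot=19 at index 3 -> [12, 9, 9, 19, 20]
Partition 2: pivot=9 at index 1 -> [9, 9, 12, 19, 20]


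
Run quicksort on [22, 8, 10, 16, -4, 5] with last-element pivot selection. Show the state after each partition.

Partition 1: pivot=5 at index 1 -> [-4, 5, 10, 16, 22, 8]
Partition 2: pivot=8 at index 2 -> [-4, 5, 8, 16, 22, 10]
Partition 3: pivot=10 at index 3 -> [-4, 5, 8, 10, 22, 16]
Partition 4: pivot=16 at index 4 -> [-4, 5, 8, 10, 16, 22]


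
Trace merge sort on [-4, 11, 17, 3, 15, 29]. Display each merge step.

Divide and conquer:
  Merge [11] + [17] -> [11, 17]
  Merge [-4] + [11, 17] -> [-4, 11, 17]
  Merge [15] + [29] -> [15, 29]
  Merge [3] + [15, 29] -> [3, 15, 29]
  Merge [-4, 11, 17] + [3, 15, 29] -> [-4, 3, 11, 15, 17, 29]


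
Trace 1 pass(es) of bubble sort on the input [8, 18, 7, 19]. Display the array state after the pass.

After pass 1: [8, 7, 18, 19] (1 swaps)
Total swaps: 1


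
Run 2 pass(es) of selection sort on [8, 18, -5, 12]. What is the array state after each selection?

Pass 1: Select minimum -5 at index 2, swap -> [-5, 18, 8, 12]
Pass 2: Select minimum 8 at index 2, swap -> [-5, 8, 18, 12]


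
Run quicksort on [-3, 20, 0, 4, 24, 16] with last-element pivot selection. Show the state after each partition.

Partition 1: pivot=16 at index 3 -> [-3, 0, 4, 16, 24, 20]
Partition 2: pivot=4 at index 2 -> [-3, 0, 4, 16, 24, 20]
Partition 3: pivot=0 at index 1 -> [-3, 0, 4, 16, 24, 20]
Partition 4: pivot=20 at index 4 -> [-3, 0, 4, 16, 20, 24]


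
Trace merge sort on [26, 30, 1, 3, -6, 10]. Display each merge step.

Divide and conquer:
  Merge [30] + [1] -> [1, 30]
  Merge [26] + [1, 30] -> [1, 26, 30]
  Merge [-6] + [10] -> [-6, 10]
  Merge [3] + [-6, 10] -> [-6, 3, 10]
  Merge [1, 26, 30] + [-6, 3, 10] -> [-6, 1, 3, 10, 26, 30]


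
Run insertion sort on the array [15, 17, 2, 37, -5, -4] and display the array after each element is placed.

First element 15 is already 'sorted'
Insert 17: shifted 0 elements -> [15, 17, 2, 37, -5, -4]
Insert 2: shifted 2 elements -> [2, 15, 17, 37, -5, -4]
Insert 37: shifted 0 elements -> [2, 15, 17, 37, -5, -4]
Insert -5: shifted 4 elements -> [-5, 2, 15, 17, 37, -4]
Insert -4: shifted 4 elements -> [-5, -4, 2, 15, 17, 37]


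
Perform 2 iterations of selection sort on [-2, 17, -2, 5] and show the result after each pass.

Pass 1: Select minimum -2 at index 0, swap -> [-2, 17, -2, 5]
Pass 2: Select minimum -2 at index 2, swap -> [-2, -2, 17, 5]


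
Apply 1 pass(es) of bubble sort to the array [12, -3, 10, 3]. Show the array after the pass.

After pass 1: [-3, 10, 3, 12] (3 swaps)
Total swaps: 3


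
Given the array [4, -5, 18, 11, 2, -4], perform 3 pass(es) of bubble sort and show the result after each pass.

After pass 1: [-5, 4, 11, 2, -4, 18] (4 swaps)
After pass 2: [-5, 4, 2, -4, 11, 18] (2 swaps)
After pass 3: [-5, 2, -4, 4, 11, 18] (2 swaps)
Total swaps: 8


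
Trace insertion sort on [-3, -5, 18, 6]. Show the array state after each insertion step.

First element -3 is already 'sorted'
Insert -5: shifted 1 elements -> [-5, -3, 18, 6]
Insert 18: shifted 0 elements -> [-5, -3, 18, 6]
Insert 6: shifted 1 elements -> [-5, -3, 6, 18]


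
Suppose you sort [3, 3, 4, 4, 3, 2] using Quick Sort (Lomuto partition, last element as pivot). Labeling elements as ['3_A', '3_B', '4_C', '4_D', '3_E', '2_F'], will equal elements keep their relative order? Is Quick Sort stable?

Trace Quick Sort on the labeled array (the key is the number; the letter only tracks identity):
  Partition indices 0..5 around pivot 2_F -> [2_F, 3_B, 4_C, 4_D, 3_E, 3_A]
  Partition indices 1..5 around pivot 3_A -> [2_F, 3_B, 3_E, 3_A, 4_C, 4_D]
  Partition indices 1..2 around pivot 3_E -> [2_F, 3_B, 3_E, 3_A, 4_C, 4_D]
  Partition indices 4..5 around pivot 4_D -> [2_F, 3_B, 3_E, 3_A, 4_C, 4_D]
Final order: [2_F, 3_B, 3_E, 3_A, 4_C, 4_D]
Equal keys:
  value 3: originally 3_A, 3_B, 3_E; after sorting 3_B, 3_E, 3_A -> order changed
  value 4: originally 4_C, 4_D; after sorting 4_C, 4_D -> order preserved
Equal keys were reordered, so Quick Sort is not stable: partition swaps elements across long distances and can reorder equal keys. (One such input is enough; an unstable sort may happen to preserve order on other inputs, but it gives no guarantee.)
Answer: Not stable


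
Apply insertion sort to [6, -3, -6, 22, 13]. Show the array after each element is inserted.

First element 6 is already 'sorted'
Insert -3: shifted 1 elements -> [-3, 6, -6, 22, 13]
Insert -6: shifted 2 elements -> [-6, -3, 6, 22, 13]
Insert 22: shifted 0 elements -> [-6, -3, 6, 22, 13]
Insert 13: shifted 1 elements -> [-6, -3, 6, 13, 22]


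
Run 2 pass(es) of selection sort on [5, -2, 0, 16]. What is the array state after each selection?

Pass 1: Select minimum -2 at index 1, swap -> [-2, 5, 0, 16]
Pass 2: Select minimum 0 at index 2, swap -> [-2, 0, 5, 16]


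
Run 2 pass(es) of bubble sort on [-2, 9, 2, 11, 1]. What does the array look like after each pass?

After pass 1: [-2, 2, 9, 1, 11] (2 swaps)
After pass 2: [-2, 2, 1, 9, 11] (1 swaps)
Total swaps: 3


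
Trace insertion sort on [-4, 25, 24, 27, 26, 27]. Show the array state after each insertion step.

First element -4 is already 'sorted'
Insert 25: shifted 0 elements -> [-4, 25, 24, 27, 26, 27]
Insert 24: shifted 1 elements -> [-4, 24, 25, 27, 26, 27]
Insert 27: shifted 0 elements -> [-4, 24, 25, 27, 26, 27]
Insert 26: shifted 1 elements -> [-4, 24, 25, 26, 27, 27]
Insert 27: shifted 0 elements -> [-4, 24, 25, 26, 27, 27]


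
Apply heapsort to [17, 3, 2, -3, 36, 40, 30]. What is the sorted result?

Build heap: [40, 36, 30, -3, 3, 2, 17]
Extract 40: [36, 17, 30, -3, 3, 2, 40]
Extract 36: [30, 17, 2, -3, 3, 36, 40]
Extract 30: [17, 3, 2, -3, 30, 36, 40]
Extract 17: [3, -3, 2, 17, 30, 36, 40]
Extract 3: [2, -3, 3, 17, 30, 36, 40]
Extract 2: [-3, 2, 3, 17, 30, 36, 40]


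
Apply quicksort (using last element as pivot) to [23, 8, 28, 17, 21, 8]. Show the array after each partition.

Partition 1: pivot=8 at index 1 -> [8, 8, 28, 17, 21, 23]
Partition 2: pivot=23 at index 4 -> [8, 8, 17, 21, 23, 28]
Partition 3: pivot=21 at index 3 -> [8, 8, 17, 21, 23, 28]


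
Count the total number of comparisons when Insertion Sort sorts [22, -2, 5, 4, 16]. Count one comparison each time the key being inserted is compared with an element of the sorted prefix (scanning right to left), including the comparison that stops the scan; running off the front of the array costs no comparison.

Insert -2: 22 > -2 (shift), reached front = 1 comparison(s) -> [-2, 22, 5, 4, 16]
Insert 5: 22 > 5 (shift), -2 <= 5 (stop) = 2 comparison(s) -> [-2, 5, 22, 4, 16]
Insert 4: 22 > 4 (shift), 5 > 4 (shift), -2 <= 4 (stop) = 3 comparison(s) -> [-2, 4, 5, 22, 16]
Insert 16: 22 > 16 (shift), 5 <= 16 (stop) = 2 comparison(s) -> [-2, 4, 5, 16, 22]
Total comparisons: 1 + 2 + 3 + 2 = 8


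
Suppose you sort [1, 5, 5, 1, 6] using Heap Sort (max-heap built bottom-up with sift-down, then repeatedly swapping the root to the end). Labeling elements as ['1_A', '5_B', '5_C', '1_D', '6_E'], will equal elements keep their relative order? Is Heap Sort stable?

Trace Heap Sort on the labeled array (the key is the number; the letter only tracks identity):
  Build max-heap: [6_E, 5_B, 5_C, 1_D, 1_A]
  Swap root 6_E to index 4, re-heapify first 4 -> [5_B, 1_A, 5_C, 1_D, 6_E]
  Swap root 5_B to index 3, re-heapify first 3 -> [5_C, 1_A, 1_D, 5_B, 6_E]
  Swap root 5_C to index 2, re-heapify first 2 -> [1_D, 1_A, 5_C, 5_B, 6_E]
  Swap root 1_D to index 1, re-heapify first 1 -> [1_A, 1_D, 5_C, 5_B, 6_E]
Final order: [1_A, 1_D, 5_C, 5_B, 6_E]
Equal keys:
  value 1: originally 1_A, 1_D; after sorting 1_A, 1_D -> order preserved
  value 5: originally 5_B, 5_C; after sorting 5_C, 5_B -> order changed
Equal keys were reordered, so Heap Sort is not stable: heap construction and root-to-end swaps move elements without regard to the original order of equal keys. (One such input is enough; an unstable sort may happen to preserve order on other inputs, but it gives no guarantee.)
Answer: Not stable


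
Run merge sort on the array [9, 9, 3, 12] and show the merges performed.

Divide and conquer:
  Merge [9] + [9] -> [9, 9]
  Merge [3] + [12] -> [3, 12]
  Merge [9, 9] + [3, 12] -> [3, 9, 9, 12]


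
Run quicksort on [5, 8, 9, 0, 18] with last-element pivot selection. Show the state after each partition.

Partition 1: pivot=18 at index 4 -> [5, 8, 9, 0, 18]
Partition 2: pivot=0 at index 0 -> [0, 8, 9, 5, 18]
Partition 3: pivot=5 at index 1 -> [0, 5, 9, 8, 18]
Partition 4: pivot=8 at index 2 -> [0, 5, 8, 9, 18]
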